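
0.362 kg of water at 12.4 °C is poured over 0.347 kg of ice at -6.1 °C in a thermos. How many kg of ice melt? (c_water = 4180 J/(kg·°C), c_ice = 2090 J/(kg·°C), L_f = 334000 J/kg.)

m_melted ≈ 0.0429 kg

Water can give up m c ΔT = 0.362·4180·12.4 = 18763 J before reaching 0 °C.
Of that, 0.347·2090·6.1 = 4423.9 J goes to bring the ice to 0 °C, leaving 14339 J.
To melt every bit of ice: 0.347·334000 = 115898 J.
That's not enough to melt it all — equilibrium is at 0 °C with ice remaining.
m_melted·334000 = 14339  ⇒  m_melted ≈ 0.04293 kg.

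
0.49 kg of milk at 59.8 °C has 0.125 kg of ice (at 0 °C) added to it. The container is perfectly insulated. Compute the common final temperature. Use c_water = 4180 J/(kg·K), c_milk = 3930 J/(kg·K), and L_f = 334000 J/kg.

Energy balance with sensible and latent terms:
latent heat to melt: 0.125×334000 = 41750
  meltwater 0→T: 0.125×4180×T = 522.5 T
  milk cools: 0.49×3930×(T − 59.8) = 1925.7(T − 59.8)
2448.2 T = 115157 − 41750 = 73407
T ≈ 29.98 °C. Since T > 0 °C, the all-ice-melts assumption holds.

T_f ≈ 30.0 °C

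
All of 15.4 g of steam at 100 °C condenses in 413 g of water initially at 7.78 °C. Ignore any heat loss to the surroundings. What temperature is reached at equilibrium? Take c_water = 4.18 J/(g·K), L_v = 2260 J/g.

T_f ≈ 30.5 °C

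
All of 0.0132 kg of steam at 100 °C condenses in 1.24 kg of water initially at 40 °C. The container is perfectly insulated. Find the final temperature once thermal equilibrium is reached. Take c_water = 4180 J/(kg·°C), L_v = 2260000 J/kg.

T_f ≈ 46.3 °C

Taking heat into each body as positive, Σ m c ΔT = 0:
condense steam: −0.0132·2260000 = −29832
  condensed water 100 °C→T: 55.18(T − 100)
  water warms: 1.24·4180·(T − 40) = 5183.2(T − 40)
5238.4 T = 29832 + 5517.6 + 207328 = 242678
T ≈ 46.33 °C (< 100 °C, so full condensation is consistent).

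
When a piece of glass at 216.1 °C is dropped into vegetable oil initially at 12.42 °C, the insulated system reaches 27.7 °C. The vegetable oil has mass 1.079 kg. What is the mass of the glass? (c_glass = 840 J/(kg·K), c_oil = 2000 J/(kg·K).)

m ≈ 0.208 kg

Net heat exchanged in the isolated system is zero:
m·840·(27.7 − 216.1) + 1.079·2000·(27.7 − 12.42) = 0
-158256 m = -32974
m = -32974/-158256 ≈ 0.2084 kg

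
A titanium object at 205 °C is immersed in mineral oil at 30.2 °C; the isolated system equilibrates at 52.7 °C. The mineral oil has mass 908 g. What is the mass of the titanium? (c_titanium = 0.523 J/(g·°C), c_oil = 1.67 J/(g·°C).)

m ≈ 428 g

Conservation of energy gives ΣQ = 0:
m×0.523×(52.7 − 205) + 908×1.67×(52.7 − 30.2) = 0
-79.65 m = -34118
m = -34118/-79.65 ≈ 428.3 g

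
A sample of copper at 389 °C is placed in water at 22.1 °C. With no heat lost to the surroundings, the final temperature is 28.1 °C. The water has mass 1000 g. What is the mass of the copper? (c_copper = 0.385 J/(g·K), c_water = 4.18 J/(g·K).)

m ≈ 181 g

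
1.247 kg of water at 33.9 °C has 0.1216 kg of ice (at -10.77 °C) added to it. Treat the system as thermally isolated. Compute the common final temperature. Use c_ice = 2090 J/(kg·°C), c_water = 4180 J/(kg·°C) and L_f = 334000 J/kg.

T_f ≈ 23.3 °C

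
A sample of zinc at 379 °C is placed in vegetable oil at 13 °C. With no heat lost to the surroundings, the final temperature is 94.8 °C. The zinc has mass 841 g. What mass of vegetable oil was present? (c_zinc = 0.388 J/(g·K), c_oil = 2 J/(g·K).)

m ≈ 567 g

Energy conservation, ΣQ = 0:
841×0.388×(94.8 − 379) + m×2×(94.8 − 13) = 0
163.6 m = 92737
m = 92737/163.6 ≈ 566.9 g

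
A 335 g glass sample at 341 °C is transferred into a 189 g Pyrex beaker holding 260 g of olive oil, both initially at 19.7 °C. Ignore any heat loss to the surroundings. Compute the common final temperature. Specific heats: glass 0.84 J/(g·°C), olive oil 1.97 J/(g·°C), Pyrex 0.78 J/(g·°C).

T_f ≈ 115.8 °C

Conservation of energy gives ΣQ = 0:
335*0.84*(T − 341) + 260*1.97*(T − 19.7) + 189*0.78*(T − 19.7) = 0
(281.4 + 512.2 + 147.42) T = 281.4*341 + 512.2*19.7 + 147.42*19.7
T = 108952/941.02 ≈ 115.78 °C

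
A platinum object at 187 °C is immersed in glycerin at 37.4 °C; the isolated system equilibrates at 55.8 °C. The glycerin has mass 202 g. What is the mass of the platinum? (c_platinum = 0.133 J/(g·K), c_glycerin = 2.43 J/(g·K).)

m ≈ 518 g

|Q_platinum| = |Q_glycerin|:
m·0.133·(187 − 55.8) = 202·2.43·(55.8 − 37.4)
17.45 m = 9031.8  ⇒  m ≈ 517.6 g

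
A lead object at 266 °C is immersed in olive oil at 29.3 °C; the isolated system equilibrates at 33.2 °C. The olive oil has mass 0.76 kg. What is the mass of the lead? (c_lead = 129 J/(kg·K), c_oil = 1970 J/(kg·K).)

m ≈ 0.194 kg

Conservation of energy gives ΣQ = 0:
m×129×(33.2 − 266) + 0.76×1970×(33.2 − 29.3) = 0
-30031 m = -5839.1
m = -5839.1/-30031 ≈ 0.1944 kg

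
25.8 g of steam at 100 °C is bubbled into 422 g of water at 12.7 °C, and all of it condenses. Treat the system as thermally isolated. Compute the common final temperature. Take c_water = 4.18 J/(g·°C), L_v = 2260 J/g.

Energy balance with sensible and latent terms:
latent heat released on condensation: 25.8·2260 = 58308
  condensed water 100 °C→T: 107.84(T − 100)
  water warms: 422·4.18·(T − 12.7) = 1764(T − 12.7)
1871.8 T = 58308 + 10784 + 22402 = 91495
T ≈ 48.88 °C (< 100 °C, so full condensation is consistent).

T_f ≈ 48.9 °C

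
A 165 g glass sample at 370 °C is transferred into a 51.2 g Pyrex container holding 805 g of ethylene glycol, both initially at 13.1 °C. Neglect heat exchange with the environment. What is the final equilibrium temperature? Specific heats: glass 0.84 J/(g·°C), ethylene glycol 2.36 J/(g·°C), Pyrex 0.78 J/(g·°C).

T_f = Σ m_i c_i T_i / Σ m_i c_i:
T_f = (138.6*370 + 1899.8*13.1 + 39.94*13.1) / (138.6 + 1899.8 + 39.94)
    = 76693 / 2078.3 ≈ 36.90 °C

T_f ≈ 36.9 °C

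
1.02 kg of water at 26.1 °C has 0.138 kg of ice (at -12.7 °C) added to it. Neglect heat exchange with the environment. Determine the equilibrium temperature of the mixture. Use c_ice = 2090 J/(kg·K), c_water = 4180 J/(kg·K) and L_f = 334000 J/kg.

Energy conservation, ΣQ = 0:
warm ice to 0 °C: 0.138·2090·(0 − (-12.7)) = 3662.9; fusion: m_ice L_f = 0.138·334000 = 46092; meltwater 0→T: 0.138·4180·T = 576.84 T; water cools: 1.02·4180·(T − 26.1) = 4263.6(T − 26.1)
4840.4 T = 111280 − 49755 = 61525
T ≈ 12.71 °C (positive, so assuming full melt was valid).

T_f ≈ 12.7 °C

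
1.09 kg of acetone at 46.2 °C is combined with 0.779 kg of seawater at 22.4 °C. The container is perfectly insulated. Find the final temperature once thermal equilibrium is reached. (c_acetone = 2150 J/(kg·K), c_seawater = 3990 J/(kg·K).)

T_f ≈ 32.6 °C

With ΣQ=0 the equilibrium temperature is the m·c-weighted mean:
T_f = (2343.5·46.2 + 3108.2·22.4) / (2343.5 + 3108.2)
    = 177894 / 5451.7 ≈ 32.63 °C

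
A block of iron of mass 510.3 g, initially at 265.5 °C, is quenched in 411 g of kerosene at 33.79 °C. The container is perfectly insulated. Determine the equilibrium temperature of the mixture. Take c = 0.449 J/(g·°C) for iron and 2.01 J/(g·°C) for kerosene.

T_f is the heat-capacity-weighted average of the initial temperatures:
T_f = (229.12×265.5 + 826.11×33.79) / (229.12 + 826.11)
    = 88747 / 1055.2 ≈ 84.10 °C

T_f ≈ 84.1 °C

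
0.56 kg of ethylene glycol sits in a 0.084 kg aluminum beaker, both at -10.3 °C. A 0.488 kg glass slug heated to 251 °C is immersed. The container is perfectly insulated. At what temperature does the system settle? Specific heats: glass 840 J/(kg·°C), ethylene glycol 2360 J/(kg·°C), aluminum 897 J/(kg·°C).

Taking heat into each body as positive, Σ m c ΔT = 0:
0.488*840*(T − 251) + 0.56*2360*(T − (-10.3)) + 0.084*897*(T − (-10.3)) = 0
1806.9 T = 88501
T = 88501/1806.9 ≈ 48.98 °C

T_f ≈ 49.0 °C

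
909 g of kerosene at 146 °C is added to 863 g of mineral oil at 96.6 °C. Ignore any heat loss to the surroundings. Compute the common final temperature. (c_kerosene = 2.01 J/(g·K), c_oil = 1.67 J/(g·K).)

T_f ≈ 124.2 °C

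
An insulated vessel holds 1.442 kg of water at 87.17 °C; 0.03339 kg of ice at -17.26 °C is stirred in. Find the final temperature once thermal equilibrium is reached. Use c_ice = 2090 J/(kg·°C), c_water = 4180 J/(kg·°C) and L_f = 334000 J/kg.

T_f ≈ 83.2 °C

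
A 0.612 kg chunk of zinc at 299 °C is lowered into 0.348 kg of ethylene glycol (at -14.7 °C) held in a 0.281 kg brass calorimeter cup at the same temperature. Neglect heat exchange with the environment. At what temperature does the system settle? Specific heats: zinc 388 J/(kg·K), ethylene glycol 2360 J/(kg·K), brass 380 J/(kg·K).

T_f ≈ 49.2 °C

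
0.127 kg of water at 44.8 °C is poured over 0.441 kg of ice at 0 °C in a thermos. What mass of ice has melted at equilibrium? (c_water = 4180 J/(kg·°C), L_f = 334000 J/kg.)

m_melted ≈ 0.0712 kg

Water can give up m c ΔT = 0.127×4180×44.8 = 23783 J before reaching 0 °C.
Fully melting the ice requires m_ice L_f = 0.441×334000 = 147294 J.
That's not enough to melt it all — equilibrium is at 0 °C with ice remaining.
m_melted×334000 = 23783  ⇒  m_melted ≈ 0.07121 kg.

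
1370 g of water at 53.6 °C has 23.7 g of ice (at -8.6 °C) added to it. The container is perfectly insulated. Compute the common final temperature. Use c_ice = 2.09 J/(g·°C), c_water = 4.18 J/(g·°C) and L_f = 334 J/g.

T_f ≈ 51.3 °C

Net heat exchanged in the isolated system is zero:
warm ice to 0 °C: 23.7·2.09·(0 − (-8.6)) = 425.98; fusion: m_ice L_f = 23.7·334 = 7915.8; warm the meltwater: 99.07 T; water: 5726.6(T − 53.6)
5825.7 T = 306946 − 8341.8 = 298604
T ≈ 51.26 °C — above 0 °C, consistent with complete melting.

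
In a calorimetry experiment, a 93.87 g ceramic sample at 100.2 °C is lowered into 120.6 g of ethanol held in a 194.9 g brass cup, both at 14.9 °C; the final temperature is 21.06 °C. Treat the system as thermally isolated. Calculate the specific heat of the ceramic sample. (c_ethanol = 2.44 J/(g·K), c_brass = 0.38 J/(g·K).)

c ≈ 0.305 J/(g·K)

Conservation of energy gives ΣQ = 0:
93.87·c·(21.06 − 100.2) + 120.6·2.44·(21.06 − 14.9) + 194.9·0.38·(21.06 − 14.9) = 0
-7428.9 c = -2268.9
c = -2268.9/-7428.9 ≈ 0.3054 J/(g·K)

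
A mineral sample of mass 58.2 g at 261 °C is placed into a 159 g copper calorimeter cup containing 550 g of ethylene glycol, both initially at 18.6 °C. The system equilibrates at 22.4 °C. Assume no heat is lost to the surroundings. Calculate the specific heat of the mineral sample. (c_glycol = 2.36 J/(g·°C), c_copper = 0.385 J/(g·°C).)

Taking heat into each body as positive, Σ m c ΔT = 0:
58.2·c·(22.4 − 261) + 550·2.36·(22.4 − 18.6) + 159·0.385·(22.4 − 18.6) = 0
-13887 c = -5165
c = -5165/-13887 ≈ 0.3719 J/(g·°C)

c ≈ 0.372 J/(g·°C)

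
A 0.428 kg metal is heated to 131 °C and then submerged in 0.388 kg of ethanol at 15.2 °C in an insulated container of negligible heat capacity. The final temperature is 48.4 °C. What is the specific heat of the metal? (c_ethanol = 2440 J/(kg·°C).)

Taking heat into each body as positive, Σ m c ΔT = 0:
0.428×c×(48.4 − 131) + 0.388×2440×(48.4 − 15.2) = 0
-35.35 c = -31431
c = -31431/-35.35 ≈ 889.1 J/(kg·°C)

c ≈ 889 J/(kg·°C)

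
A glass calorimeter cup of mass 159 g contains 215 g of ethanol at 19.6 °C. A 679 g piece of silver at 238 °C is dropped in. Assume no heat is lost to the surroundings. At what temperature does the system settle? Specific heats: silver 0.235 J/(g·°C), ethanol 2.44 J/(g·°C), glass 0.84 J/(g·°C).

T_f = Σ m_i c_i T_i / Σ m_i c_i:
T_f = (159.56×238 + 524.6×19.6 + 133.56×19.6) / (159.56 + 524.6 + 133.56)
    = 50876 / 817.73 ≈ 62.22 °C

T_f ≈ 62.2 °C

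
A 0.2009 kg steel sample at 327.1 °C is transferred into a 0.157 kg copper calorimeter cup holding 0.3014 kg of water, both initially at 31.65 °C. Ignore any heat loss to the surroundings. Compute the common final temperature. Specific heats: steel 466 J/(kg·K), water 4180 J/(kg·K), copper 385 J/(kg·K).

Let T be the final temperature. ΣQ_i = 0:
0.2009*466*(T − 327.1) + 0.3014*4180*(T − 31.65) + 0.157*385*(T − 31.65) = 0
93.62(T − 327.1) + 1259.9(T − 31.65) + 60.45(T − 31.65) = 0
(93.62 + 1259.9 + 60.45) T = 93.62*327.1 + 1259.9*31.65 + 60.45*31.65
T = 72410/1413.9 ≈ 51.21 °C

T_f ≈ 51.2 °C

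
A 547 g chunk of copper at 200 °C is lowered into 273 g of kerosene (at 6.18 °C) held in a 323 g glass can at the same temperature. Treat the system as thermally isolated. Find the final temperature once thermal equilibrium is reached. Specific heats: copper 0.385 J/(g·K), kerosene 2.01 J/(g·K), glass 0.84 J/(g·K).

T_f ≈ 45.8 °C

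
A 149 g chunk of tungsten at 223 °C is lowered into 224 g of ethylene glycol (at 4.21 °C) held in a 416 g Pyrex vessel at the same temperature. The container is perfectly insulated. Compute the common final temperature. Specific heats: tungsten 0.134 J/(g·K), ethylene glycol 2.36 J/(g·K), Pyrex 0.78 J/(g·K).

T_f ≈ 9.2 °C

Setting the total heat transfer to zero:
149*0.134*(T − 223) + 224*2.36*(T − 4.21) + 416*0.78*(T − 4.21) = 0
19.97(T − 223) + 528.64(T − 4.21) + 324.48(T − 4.21) = 0
(19.97 + 528.64 + 324.48) T = 19.97*223 + 528.64*4.21 + 324.48*4.21
T ≈ 9.21 °C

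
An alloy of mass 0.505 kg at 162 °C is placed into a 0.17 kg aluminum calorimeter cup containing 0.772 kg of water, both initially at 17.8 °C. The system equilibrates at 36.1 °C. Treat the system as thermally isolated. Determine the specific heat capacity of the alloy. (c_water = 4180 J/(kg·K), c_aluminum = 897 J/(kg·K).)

c ≈ 973 J/(kg·K)

Setting the total heat transfer to zero:
0.505×c×(36.1 − 162) + 0.772×4180×(36.1 − 17.8) + 0.17×897×(36.1 − 17.8) = 0
-63.58 c = -61844
c = -61844/-63.58 ≈ 972.7 J/(kg·K)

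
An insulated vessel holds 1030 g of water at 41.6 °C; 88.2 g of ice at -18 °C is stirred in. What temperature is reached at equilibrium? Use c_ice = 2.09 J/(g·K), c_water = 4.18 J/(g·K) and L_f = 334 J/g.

Energy balance with sensible and latent terms:
warm ice to 0 °C: 88.2·2.09·(0 − (-18)) = 3318.1; melt ice: 88.2·334 = 29459; meltwater 0→T: 88.2·4.18·T = 368.68 T; water: 4305.4(T − 41.6)
4674.1 T = 179105 − 32777 = 146328
T ≈ 31.31 °C — above 0 °C, consistent with complete melting.

T_f ≈ 31.3 °C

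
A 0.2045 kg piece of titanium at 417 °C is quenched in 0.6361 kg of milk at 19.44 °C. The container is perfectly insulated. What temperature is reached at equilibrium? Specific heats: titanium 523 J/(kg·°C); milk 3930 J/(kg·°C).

Heat lost by the titanium equals heat gained by the milk:
0.2045·523·(417 − T) = 0.6361·3930·(T − 19.44)
106.95(417 − T) = 2499.9(T − 19.44)
2606.8 T = 93197  ⇒  T ≈ 35.75 °C

T_f ≈ 35.8 °C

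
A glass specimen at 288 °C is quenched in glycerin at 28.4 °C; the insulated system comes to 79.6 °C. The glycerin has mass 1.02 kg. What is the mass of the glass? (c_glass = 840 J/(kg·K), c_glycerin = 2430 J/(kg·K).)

m ≈ 0.725 kg

Setting the total heat transfer to zero:
m×840×(79.6 − 288) + 1.02×2430×(79.6 − 28.4) = 0
-175056 m = -126904
m = -126904/-175056 ≈ 0.7249 kg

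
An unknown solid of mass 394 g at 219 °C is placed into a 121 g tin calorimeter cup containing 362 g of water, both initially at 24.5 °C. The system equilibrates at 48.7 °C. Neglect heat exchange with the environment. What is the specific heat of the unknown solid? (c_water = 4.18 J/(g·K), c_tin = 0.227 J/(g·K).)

Energy conservation, ΣQ = 0:
394×c×(48.7 − 219) + 362×4.18×(48.7 − 24.5) + 121×0.227×(48.7 − 24.5) = 0
-67098 c = -37283
c = -37283/-67098 ≈ 0.5557 J/(g·K)

c ≈ 0.556 J/(g·K)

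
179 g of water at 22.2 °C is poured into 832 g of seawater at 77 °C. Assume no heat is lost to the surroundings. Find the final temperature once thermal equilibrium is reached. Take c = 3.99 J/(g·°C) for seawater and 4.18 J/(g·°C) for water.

T_f ≈ 66.9 °C

Energy conservation, ΣQ = 0:
832*3.99*(T − 77) + 179*4.18*(T − 22.2) = 0
4067.9 T = 272226
T = 272226/4067.9 ≈ 66.92 °C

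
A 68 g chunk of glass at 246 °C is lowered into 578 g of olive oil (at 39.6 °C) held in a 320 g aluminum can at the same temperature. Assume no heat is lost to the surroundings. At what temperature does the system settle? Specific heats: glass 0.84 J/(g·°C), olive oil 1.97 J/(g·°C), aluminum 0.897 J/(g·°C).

T_f = Σ m_i c_i T_i / Σ m_i c_i:
T_f = (57.12×246 + 1138.7×39.6 + 287.04×39.6) / (57.12 + 1138.7 + 287.04)
    = 70509 / 1482.8 ≈ 47.55 °C

T_f ≈ 47.6 °C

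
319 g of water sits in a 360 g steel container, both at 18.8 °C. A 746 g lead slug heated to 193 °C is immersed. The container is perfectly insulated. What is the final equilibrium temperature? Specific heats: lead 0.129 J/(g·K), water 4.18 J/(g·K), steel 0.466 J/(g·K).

T_f is the heat-capacity-weighted average of the initial temperatures:
T_f = (96.23·193 + 1333.4·18.8 + 167.76·18.8) / (96.23 + 1333.4 + 167.76)
    = 46795 / 1597.4 ≈ 29.29 °C

T_f ≈ 29.3 °C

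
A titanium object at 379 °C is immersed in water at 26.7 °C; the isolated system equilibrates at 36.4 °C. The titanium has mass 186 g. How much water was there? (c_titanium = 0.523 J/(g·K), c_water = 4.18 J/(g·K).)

m ≈ 822 g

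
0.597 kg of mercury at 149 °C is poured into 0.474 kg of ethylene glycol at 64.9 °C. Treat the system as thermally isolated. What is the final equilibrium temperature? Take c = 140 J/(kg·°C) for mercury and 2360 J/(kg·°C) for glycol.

With ΣQ=0 the equilibrium temperature is the m·c-weighted mean:
T_f = (83.58*149 + 1118.6*64.9) / (83.58 + 1118.6)
    = 85053 / 1202.2 ≈ 70.75 °C

T_f ≈ 70.7 °C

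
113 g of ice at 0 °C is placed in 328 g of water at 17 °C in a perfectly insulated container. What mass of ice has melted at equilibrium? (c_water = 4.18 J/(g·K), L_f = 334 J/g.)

m_melted ≈ 69.8 g

Cooling the water to 0 °C releases 328×4.18×17 = 23308 J.
To melt every bit of ice: 113×334 = 37742 J.
Since 23308 < 37742 J, not all the ice melts; equilibrium is at 0 °C.
Mass melted = 23308/334 ≈ 69.78 g.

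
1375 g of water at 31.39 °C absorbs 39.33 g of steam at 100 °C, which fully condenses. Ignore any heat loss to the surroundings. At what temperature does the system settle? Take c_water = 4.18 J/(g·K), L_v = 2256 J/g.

Heat gained plus heat lost sum to zero:
steam→water at 100 °C releases m L_v = 39.33×2256 = 88728; condensed water 100 °C→T: 164.4(T − 100); original water: 5747.5(T − 31.39)
5911.9 T = 88728 + 16440 + 180414 = 285582
T ≈ 48.31 °C — below 100 °C, confirming all the steam condensed.

T_f ≈ 48.3 °C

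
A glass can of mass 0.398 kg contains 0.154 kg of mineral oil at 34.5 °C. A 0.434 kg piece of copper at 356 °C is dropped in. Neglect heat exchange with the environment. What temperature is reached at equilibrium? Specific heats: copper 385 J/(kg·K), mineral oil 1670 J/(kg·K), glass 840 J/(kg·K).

Conservation of energy gives ΣQ = 0:
0.434·385·(T − 356) + 0.154·1670·(T − 34.5) + 0.398·840·(T − 34.5) = 0
758.59 T = 79891
T ≈ 105.31 °C

T_f ≈ 105.3 °C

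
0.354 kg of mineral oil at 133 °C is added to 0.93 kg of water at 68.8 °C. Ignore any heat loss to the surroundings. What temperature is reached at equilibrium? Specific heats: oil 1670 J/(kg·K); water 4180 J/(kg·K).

T_f ≈ 77.3 °C

Net heat exchanged in the isolated system is zero:
0.354*1670*(T − 133) + 0.93*4180*(T − 68.8) = 0
591.18(T − 133) + 3887.4(T − 68.8) = 0
(591.18 + 3887.4) T = 591.18*133 + 3887.4*68.8
T = 346080/4478.6 ≈ 77.27 °C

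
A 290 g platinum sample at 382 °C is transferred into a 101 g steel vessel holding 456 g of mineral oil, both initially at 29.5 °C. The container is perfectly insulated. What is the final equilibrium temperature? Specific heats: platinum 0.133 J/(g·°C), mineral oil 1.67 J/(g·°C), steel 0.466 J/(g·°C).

T_f ≈ 45.5 °C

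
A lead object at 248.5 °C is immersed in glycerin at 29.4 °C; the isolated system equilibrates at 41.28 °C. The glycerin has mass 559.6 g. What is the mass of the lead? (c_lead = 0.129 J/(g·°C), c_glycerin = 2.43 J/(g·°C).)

m ≈ 604 g

Taking heat into each body as positive, Σ m c ΔT = 0:
m·0.129·(41.28 − 248.5) + 559.6·2.43·(41.28 − 29.4) = 0
-26.73 m = -16155
m = -16155/-26.73 ≈ 604.3 g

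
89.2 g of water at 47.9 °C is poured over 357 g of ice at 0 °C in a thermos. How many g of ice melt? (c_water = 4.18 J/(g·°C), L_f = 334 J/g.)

m_melted ≈ 53.5 g

Water can give up m c ΔT = 89.2×4.18×47.9 = 17860 J before reaching 0 °C.
Melting all 357 g of ice would need 357×334 = 119238 J.
Since 17860 < 119238 J, not all the ice melts; equilibrium is at 0 °C.
m_melt = 17860 / L_f = 53.47 g.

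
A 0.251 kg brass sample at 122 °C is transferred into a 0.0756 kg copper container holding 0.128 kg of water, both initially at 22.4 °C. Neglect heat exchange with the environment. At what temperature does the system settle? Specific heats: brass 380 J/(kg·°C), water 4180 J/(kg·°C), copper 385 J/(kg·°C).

Heat gained plus heat lost sum to zero:
0.251×380×(T − 122) + 0.128×4180×(T − 22.4) + 0.0756×385×(T − 22.4) = 0
95.38(T − 122) + 535.04(T − 22.4) + 29.11(T − 22.4) = 0
(95.38 + 535.04 + 29.11) T = 95.38×122 + 535.04×22.4 + 29.11×22.4
T ≈ 36.80 °C

T_f ≈ 36.8 °C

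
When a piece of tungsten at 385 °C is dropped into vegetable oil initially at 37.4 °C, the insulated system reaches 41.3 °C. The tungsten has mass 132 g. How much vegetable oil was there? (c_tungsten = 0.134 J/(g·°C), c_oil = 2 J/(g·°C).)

Net heat exchanged in the isolated system is zero:
132×0.134×(41.3 − 385) + m×2×(41.3 − 37.4) = 0
7.8 m = 6079.4
m = 6079.4/7.8 ≈ 779.4 g

m ≈ 779 g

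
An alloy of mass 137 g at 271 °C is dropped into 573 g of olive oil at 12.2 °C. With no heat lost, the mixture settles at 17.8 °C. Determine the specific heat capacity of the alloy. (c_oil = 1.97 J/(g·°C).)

c ≈ 0.182 J/(g·°C)

m_s c (T_s − T_f) = m_oil c_oil (T_f − T_0):
137×c×(271 − 17.8) = 573×1.97×(17.8 − 12.2)
34688 c = 6321.3  ⇒  c ≈ 0.1822 J/(g·°C)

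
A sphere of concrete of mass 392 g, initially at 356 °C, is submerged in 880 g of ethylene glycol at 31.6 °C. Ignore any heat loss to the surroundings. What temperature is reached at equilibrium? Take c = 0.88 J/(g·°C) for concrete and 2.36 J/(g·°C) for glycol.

T_f = Σ m_i c_i T_i / Σ m_i c_i:
T_f = (344.96·356 + 2076.8·31.6) / (344.96 + 2076.8)
    = 188433 / 2421.8 ≈ 77.81 °C

T_f ≈ 77.8 °C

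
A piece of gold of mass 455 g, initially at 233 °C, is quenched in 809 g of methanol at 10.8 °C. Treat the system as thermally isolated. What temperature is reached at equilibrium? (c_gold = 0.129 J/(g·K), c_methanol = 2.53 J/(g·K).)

T_f ≈ 17.0 °C

|Q_gold| = |Q_methanol|:
455×0.129×(233 − T) = 809×2.53×(T − 10.8)
58.7(233 − T) = 2046.8(T − 10.8)
2105.5 T = 35781  ⇒  T ≈ 16.99 °C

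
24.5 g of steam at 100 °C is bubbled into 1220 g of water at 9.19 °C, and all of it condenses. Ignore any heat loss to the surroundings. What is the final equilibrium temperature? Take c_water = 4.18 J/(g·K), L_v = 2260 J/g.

Energy balance with sensible and latent terms:
latent heat released on condensation: 24.5·2260 = 55370
  condensate cools 100→T: 24.5·4.18·(T − 100) = 102.41(T − 100)
  original water: 5099.6(T − 9.19)
5202 T = 55370 + 10241 + 46865 = 112476
T ≈ 21.62 °C — below 100 °C, confirming all the steam condensed.

T_f ≈ 21.6 °C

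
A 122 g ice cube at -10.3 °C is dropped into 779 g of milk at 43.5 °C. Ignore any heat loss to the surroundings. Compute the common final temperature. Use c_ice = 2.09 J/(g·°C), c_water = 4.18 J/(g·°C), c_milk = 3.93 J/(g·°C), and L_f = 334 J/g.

Energy balance with sensible and latent terms:
ice -10.3→0 °C: 122×2.09×10.3 = 2626.3
  fusion: m_ice L_f = 122×334 = 40748
  meltwater 0→T: 122×4.18×T = 509.96 T
  milk cools: 779×3.93×(T − 43.5) = 3061.5(T − 43.5)
3571.4 T = 133174 − 43374 = 89800
T ≈ 25.14 °C. Since T > 0 °C, the all-ice-melts assumption holds.

T_f ≈ 25.1 °C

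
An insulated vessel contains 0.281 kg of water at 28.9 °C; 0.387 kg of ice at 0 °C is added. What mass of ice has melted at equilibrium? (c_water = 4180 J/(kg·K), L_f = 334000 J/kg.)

Cooling the water to 0 °C releases 0.281·4180·28.9 = 33945 J.
Fully melting the ice requires m_ice L_f = 0.387·334000 = 129258 J.
Since 33945 < 129258 J, not all the ice melts; equilibrium is at 0 °C.
Mass melted = 33945/334000 ≈ 0.1016 kg.

m_melted ≈ 0.102 kg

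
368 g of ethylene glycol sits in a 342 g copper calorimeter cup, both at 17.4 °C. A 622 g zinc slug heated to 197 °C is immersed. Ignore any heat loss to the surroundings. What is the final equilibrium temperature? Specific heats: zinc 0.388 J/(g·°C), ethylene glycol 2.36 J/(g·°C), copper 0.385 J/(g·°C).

Conservation of energy gives ΣQ = 0:
622×0.388×(T − 197) + 368×2.36×(T − 17.4) + 342×0.385×(T − 17.4) = 0
(241.34 + 868.48 + 131.67) T = 241.34×197 + 868.48×17.4 + 131.67×17.4
T = 64946 / 1241.5 = 52.3 °C

T_f ≈ 52.3 °C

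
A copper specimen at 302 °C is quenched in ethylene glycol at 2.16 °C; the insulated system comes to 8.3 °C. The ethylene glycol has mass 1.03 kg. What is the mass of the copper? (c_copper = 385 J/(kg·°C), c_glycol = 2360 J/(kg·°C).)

m ≈ 0.132 kg

Let T be the final temperature. ΣQ_i = 0:
m×385×(8.3 − 302) + 1.03×2360×(8.3 − 2.16) = 0
-113074 m = -14925
m = -14925/-113074 ≈ 0.132 kg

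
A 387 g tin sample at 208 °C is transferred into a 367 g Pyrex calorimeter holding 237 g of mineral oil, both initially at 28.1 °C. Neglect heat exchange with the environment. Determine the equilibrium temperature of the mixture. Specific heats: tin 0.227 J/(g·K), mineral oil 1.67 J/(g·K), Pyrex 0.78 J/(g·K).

Setting the total heat transfer to zero:
387·0.227·(T − 208) + 237·1.67·(T − 28.1) + 367·0.78·(T − 28.1) = 0
769.9 T = 37438
T = 37438/769.9 ≈ 48.63 °C

T_f ≈ 48.6 °C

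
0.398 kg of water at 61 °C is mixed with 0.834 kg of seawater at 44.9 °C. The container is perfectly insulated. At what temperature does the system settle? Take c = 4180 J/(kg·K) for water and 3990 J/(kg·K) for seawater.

T_f ≈ 50.3 °C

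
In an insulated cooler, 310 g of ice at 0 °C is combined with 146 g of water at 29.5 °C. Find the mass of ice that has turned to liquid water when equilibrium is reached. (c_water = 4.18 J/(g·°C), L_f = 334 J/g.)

Cooling the water to 0 °C releases 146·4.18·29.5 = 18003 J.
To melt every bit of ice: 310·334 = 103540 J.
Since 18003 < 103540 J, not all the ice melts; equilibrium is at 0 °C.
Mass melted = 18003/334 ≈ 53.9 g.

m_melted ≈ 53.9 g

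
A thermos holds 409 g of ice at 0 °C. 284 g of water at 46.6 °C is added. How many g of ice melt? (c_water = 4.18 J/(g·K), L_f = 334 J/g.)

Heat available from the water dropping to 0 °C: 284·4.18·46.6 = 55320 J.
Melting all 409 g of ice would need 409·334 = 136606 J.
Since 55320 < 136606 J, not all the ice melts; equilibrium is at 0 °C.
Mass melted = 55320/334 ≈ 165.6 g.

m_melted ≈ 166 g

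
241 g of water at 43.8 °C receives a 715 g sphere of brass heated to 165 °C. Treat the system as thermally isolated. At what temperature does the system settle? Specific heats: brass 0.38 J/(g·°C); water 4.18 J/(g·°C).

T_f = Σ m_i c_i T_i / Σ m_i c_i:
T_f = (271.7×165 + 1007.4×43.8) / (271.7 + 1007.4)
    = 88954 / 1279.1 ≈ 69.55 °C

T_f ≈ 69.5 °C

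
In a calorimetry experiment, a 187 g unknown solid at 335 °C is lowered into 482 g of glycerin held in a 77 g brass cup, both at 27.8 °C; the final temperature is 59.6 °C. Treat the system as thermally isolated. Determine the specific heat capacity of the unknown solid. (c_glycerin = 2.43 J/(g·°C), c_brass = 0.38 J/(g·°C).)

Taking heat into each body as positive, Σ m c ΔT = 0:
187·c·(59.6 − 335) + 482·2.43·(59.6 − 27.8) + 77·0.38·(59.6 − 27.8) = 0
-51500 c = -38177
c = -38177/-51500 ≈ 0.7413 J/(g·°C)

c ≈ 0.741 J/(g·°C)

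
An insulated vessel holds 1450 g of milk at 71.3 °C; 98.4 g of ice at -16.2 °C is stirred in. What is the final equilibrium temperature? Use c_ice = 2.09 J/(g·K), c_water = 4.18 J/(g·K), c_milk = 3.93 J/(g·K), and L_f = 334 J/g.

T_f ≈ 60.6 °C

Setting the total heat transfer to zero:
warm ice to 0 °C: 98.4·2.09·(0 − (-16.2)) = 3331.6
  latent heat to melt: 98.4·334 = 32866
  warm the meltwater: 411.31 T
  milk: 5698.5(T − 71.3)
6109.8 T = 406303 − 36197 = 370106
T ≈ 60.58 °C. Since T > 0 °C, the all-ice-melts assumption holds.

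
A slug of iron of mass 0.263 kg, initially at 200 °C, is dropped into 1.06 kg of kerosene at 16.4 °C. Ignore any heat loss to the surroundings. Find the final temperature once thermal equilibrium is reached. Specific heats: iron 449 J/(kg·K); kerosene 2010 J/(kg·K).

Heat lost by the iron equals heat gained by the kerosene:
0.263·449·(200 − T) = 1.06·2010·(T − 16.4)
118.09(200 − T) = 2130.6(T − 16.4)
2248.7 T = 58559  ⇒  T ≈ 26.04 °C

T_f ≈ 26.0 °C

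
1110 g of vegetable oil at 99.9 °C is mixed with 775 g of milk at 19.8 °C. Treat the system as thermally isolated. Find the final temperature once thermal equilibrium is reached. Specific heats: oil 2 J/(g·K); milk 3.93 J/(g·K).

T_f ≈ 53.6 °C

Energy conservation, ΣQ = 0:
1110×2×(T − 99.9) + 775×3.93×(T − 19.8) = 0
(2220 + 3045.8) T = 2220×99.9 + 3045.8×19.8
T ≈ 53.57 °C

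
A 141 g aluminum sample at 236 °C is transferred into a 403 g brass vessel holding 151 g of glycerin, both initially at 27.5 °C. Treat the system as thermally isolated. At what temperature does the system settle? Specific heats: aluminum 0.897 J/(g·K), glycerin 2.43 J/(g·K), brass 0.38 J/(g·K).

T_f ≈ 68.3 °C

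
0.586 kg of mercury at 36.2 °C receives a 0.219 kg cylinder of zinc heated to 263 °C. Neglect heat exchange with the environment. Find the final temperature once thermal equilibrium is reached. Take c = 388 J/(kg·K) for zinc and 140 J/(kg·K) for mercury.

T_f ≈ 151.6 °C

Heat lost by the zinc equals heat gained by the mercury:
0.219*388*(263 − T) = 0.586*140*(T − 36.2)
84.97(263 − T) = 82.04(T − 36.2)
167.01 T = 25317  ⇒  T ≈ 151.59 °C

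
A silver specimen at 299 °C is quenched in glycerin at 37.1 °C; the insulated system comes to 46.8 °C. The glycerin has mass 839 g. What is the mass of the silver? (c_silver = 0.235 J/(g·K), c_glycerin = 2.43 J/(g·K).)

|Q_silver| = |Q_glycerin|:
m×0.235×(299 − 46.8) = 839×2.43×(46.8 − 37.1)
59.27 m = 19776  ⇒  m ≈ 333.7 g

m ≈ 334 g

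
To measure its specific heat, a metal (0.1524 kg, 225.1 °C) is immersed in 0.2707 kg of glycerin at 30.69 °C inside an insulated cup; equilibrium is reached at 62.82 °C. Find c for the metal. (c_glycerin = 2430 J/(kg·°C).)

Heat lost by the metal = heat gained by the glycerin:
0.1524·c·(225.1 − 62.82) = 0.2707·2430·(62.82 − 30.69)
24.73 c = 21135  ⇒  c ≈ 854.6 J/(kg·°C)

c ≈ 855 J/(kg·°C)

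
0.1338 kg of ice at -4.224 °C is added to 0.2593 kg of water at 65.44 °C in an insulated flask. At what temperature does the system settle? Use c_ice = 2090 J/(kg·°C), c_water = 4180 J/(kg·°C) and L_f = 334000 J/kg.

T_f ≈ 15.3 °C

Heat gained plus heat lost sum to zero:
warm ice to 0 °C: 0.1338×2090×(0 − (-4.224)) = 1181.2
  melt ice: 0.1338×334000 = 44689
  meltwater 0→T: 0.1338×4180×T = 559.28 T
  water cools: 0.2593×4180×(T − 65.44) = 1083.9(T − 65.44)
1643.2 T = 70929 − 45870 = 25058
T ≈ 15.25 °C. Since T > 0 °C, the all-ice-melts assumption holds.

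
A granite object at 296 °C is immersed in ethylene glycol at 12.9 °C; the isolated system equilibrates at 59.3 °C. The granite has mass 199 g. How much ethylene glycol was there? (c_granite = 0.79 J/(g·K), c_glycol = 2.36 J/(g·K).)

m ≈ 340 g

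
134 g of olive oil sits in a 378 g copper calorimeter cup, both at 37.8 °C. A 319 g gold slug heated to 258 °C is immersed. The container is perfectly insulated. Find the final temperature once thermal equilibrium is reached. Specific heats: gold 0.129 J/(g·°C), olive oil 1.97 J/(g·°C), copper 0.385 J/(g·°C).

T_f ≈ 57.9 °C

Taking heat into each body as positive, Σ m c ΔT = 0:
319×0.129×(T − 258) + 134×1.97×(T − 37.8) + 378×0.385×(T − 37.8) = 0
(41.15 + 263.98 + 145.53) T = 41.15×258 + 263.98×37.8 + 145.53×37.8
T = 26096/450.66 ≈ 57.91 °C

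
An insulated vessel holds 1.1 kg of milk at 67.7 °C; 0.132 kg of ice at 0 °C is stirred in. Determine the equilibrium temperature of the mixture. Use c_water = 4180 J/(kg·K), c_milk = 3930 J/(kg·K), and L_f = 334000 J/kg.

T_f ≈ 51.0 °C

Energy conservation, ΣQ = 0:
melt ice: 0.132·334000 = 44088
  warm the meltwater: 551.76 T
  milk: 4323(T − 67.7)
4874.8 T = 292667 − 44088 = 248579
T ≈ 50.99 °C — above 0 °C, consistent with complete melting.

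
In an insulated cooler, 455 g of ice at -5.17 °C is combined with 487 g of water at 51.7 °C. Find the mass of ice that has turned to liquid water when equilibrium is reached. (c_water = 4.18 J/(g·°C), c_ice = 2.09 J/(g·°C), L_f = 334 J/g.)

Water can give up m c ΔT = 487×4.18×51.7 = 105244 J before reaching 0 °C.
Of that, 455×2.09×5.17 = 4916.4 J goes to bring the ice to 0 °C, leaving 100327 J.
Fully melting the ice requires m_ice L_f = 455×334 = 151970 J.
Since 100327 < 151970 J, not all the ice melts; equilibrium is at 0 °C.
m_melted×334 = 100327  ⇒  m_melted ≈ 300.4 g.

m_melted ≈ 300 g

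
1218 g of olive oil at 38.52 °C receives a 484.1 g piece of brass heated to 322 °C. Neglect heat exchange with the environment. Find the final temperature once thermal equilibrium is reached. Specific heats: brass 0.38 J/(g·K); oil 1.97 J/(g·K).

Heat lost by the brass equals heat gained by the oil:
484.1×0.38×(322 − T) = 1218×1.97×(T − 38.52)
183.96(322 − T) = 2399.5(T − 38.52)
2583.4 T = 151662  ⇒  T ≈ 58.71 °C

T_f ≈ 58.7 °C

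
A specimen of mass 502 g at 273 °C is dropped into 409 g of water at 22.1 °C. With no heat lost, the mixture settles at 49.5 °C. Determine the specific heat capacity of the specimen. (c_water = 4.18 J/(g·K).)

Heat gained plus heat lost sum to zero:
502×c×(49.5 − 273) + 409×4.18×(49.5 − 22.1) = 0
-112197 c = -46844
c = -46844/-112197 ≈ 0.4175 J/(g·K)

c ≈ 0.418 J/(g·K)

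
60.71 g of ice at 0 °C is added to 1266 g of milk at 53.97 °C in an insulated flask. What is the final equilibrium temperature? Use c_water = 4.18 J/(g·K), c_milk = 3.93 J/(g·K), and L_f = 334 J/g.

T_f ≈ 47.5 °C

Conservation of energy gives ΣQ = 0:
fusion: m_ice L_f = 60.71×334 = 20277; meltwater 0→T: 60.71×4.18×T = 253.77 T; milk: 4975.4(T − 53.97)
5229.1 T = 268521 − 20277 = 248244
T ≈ 47.47 °C. Since T > 0 °C, the all-ice-melts assumption holds.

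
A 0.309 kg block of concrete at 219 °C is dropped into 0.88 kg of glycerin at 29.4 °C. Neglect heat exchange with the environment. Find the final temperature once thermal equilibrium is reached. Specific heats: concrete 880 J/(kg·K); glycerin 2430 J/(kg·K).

Set heat shed by the hot body equal to heat absorbed by the cold body:
0.309·880·(219 − T) = 0.88·2430·(T − 29.4)
271.92(219 − T) = 2138.4(T − 29.4)
2410.3 T = 122419  ⇒  T ≈ 50.79 °C

T_f ≈ 50.8 °C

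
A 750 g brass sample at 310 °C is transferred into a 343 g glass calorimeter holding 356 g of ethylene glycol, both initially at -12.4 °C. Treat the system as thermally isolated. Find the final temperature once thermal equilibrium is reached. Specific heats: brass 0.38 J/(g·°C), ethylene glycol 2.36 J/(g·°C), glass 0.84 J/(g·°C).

Net heat exchanged in the isolated system is zero:
750*0.38*(T − 310) + 356*2.36*(T − (-12.4)) + 343*0.84*(T − (-12.4)) = 0
285(T − 310) + 840.16(T − (-12.4)) + 288.12(T − (-12.4)) = 0
1413.3 T = 74359
T = 74359/1413.3 ≈ 52.61 °C

T_f ≈ 52.6 °C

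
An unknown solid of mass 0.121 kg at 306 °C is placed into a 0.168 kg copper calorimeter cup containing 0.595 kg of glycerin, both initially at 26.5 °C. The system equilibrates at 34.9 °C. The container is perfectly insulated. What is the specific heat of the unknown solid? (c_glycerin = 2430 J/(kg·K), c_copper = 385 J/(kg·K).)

c ≈ 387 J/(kg·K)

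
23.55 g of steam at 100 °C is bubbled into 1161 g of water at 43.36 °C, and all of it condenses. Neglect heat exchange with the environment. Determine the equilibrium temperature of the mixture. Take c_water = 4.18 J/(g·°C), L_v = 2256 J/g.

T_f ≈ 55.2 °C

Setting the total heat transfer to zero:
condense steam: −23.55·2256 = −53129
  condensed water 100 °C→T: 98.44(T − 100)
  water warms: 1161·4.18·(T − 43.36) = 4853(T − 43.36)
4951.4 T = 53129 + 9843.9 + 210425 = 273398
T ≈ 55.22 °C — below 100 °C, confirming all the steam condensed.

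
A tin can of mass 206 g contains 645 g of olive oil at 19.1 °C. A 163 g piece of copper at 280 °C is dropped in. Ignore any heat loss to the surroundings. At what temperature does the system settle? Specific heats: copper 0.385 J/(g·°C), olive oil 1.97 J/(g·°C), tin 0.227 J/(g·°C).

Conservation of energy gives ΣQ = 0:
163·0.385·(T − 280) + 645·1.97·(T − 19.1) + 206·0.227·(T − 19.1) = 0
1380.2 T = 42734
T = 42734 / 1380.2 = 31 °C

T_f ≈ 31.0 °C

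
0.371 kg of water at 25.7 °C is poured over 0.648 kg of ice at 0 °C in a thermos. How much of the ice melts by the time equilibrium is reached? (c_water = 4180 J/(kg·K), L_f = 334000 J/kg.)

Heat available from the water dropping to 0 °C: 0.371·4180·25.7 = 39855 J.
To melt every bit of ice: 0.648·334000 = 216432 J.
Since 39855 < 216432 J, not all the ice melts; equilibrium is at 0 °C.
m_melt = 39855 / L_f = 0.1193 kg.

m_melted ≈ 0.119 kg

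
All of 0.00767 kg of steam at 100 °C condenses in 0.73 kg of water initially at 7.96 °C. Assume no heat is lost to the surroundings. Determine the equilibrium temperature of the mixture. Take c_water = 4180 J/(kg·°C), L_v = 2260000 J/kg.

T_f ≈ 14.5 °C

Sum of m c ΔT and latent-heat terms is zero:
condense steam: −0.00767×2260000 = −17334; condensed water 100 °C→T: 32.06(T − 100); water warms: 0.73×4180×(T − 7.96) = 3051.4(T − 7.96)
3083.5 T = 17334 + 3206.1 + 24289 = 44829
T ≈ 14.54 °C (< 100 °C, so full condensation is consistent).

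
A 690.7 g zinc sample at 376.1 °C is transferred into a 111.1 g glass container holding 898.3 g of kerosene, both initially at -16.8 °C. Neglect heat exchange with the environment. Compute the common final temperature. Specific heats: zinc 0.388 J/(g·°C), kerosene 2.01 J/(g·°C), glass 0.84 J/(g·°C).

T_f ≈ 31.8 °C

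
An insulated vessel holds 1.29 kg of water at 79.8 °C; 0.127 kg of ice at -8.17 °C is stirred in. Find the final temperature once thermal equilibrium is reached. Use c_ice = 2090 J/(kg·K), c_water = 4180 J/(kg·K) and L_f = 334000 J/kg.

T_f ≈ 65.1 °C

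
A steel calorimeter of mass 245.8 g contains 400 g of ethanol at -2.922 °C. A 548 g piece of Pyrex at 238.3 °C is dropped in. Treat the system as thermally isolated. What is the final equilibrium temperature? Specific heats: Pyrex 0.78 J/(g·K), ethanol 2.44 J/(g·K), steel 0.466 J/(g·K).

Energy conservation, ΣQ = 0:
548*0.78*(T − 238.3) + 400*2.44*(T − (-2.922)) + 245.8*0.466*(T − (-2.922)) = 0
427.44(T − 238.3) + 976(T − (-2.922)) + 114.54(T − (-2.922)) = 0
1518 T = 98672
T = 98672 / 1518 = 65 °C

T_f ≈ 65.0 °C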